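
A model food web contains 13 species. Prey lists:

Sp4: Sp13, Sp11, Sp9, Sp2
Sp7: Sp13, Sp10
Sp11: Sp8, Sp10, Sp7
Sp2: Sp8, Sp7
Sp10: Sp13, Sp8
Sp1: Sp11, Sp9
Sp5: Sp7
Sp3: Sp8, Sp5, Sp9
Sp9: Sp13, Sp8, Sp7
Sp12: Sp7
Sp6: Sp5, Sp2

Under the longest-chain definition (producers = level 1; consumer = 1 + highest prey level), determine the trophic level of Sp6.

Trophic level 5

Sp13 is a producer → level 1.
Sp10 eats Sp13 (level 1); other prey at levels: Sp8 1 → level 2.
Sp7 eats Sp10 (level 2); other prey at levels: Sp13 1 → level 3.
Sp2 eats Sp7 (level 3); other prey at levels: Sp8 1 → level 4.
Sp6 eats Sp2 (level 4); other prey at levels: Sp5 4 → level 5.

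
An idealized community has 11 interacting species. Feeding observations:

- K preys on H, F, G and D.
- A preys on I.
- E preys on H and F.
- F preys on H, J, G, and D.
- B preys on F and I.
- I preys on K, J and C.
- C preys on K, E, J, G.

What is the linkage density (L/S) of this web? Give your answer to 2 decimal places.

L/S = 1.82

There are L = 20 links among S = 11 species.
L/S = 20/11 = 1.8182 ≈ 1.82.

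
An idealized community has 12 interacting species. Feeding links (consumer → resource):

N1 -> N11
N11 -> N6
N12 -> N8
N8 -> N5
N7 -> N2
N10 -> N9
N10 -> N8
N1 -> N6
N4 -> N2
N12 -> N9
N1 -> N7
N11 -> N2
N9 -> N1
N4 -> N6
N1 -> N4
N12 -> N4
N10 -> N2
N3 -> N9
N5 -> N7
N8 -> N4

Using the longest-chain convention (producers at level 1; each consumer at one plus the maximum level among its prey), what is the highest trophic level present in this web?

5

Producers (level 1): N2, N6.
N2 → N11 → N1 → N9 → N3 gives N3 level 5.
No species has a prey at level 5, so no species reaches level 6.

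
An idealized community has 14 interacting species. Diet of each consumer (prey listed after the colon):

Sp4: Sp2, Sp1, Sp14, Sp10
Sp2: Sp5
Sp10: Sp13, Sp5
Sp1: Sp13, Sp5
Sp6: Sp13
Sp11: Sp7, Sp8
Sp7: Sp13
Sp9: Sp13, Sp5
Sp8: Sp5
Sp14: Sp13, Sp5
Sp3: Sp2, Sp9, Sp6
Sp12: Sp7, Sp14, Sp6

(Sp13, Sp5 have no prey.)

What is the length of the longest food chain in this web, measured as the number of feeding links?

2 links

One longest chain: Sp13 → Sp6 → Sp12.
It has 3 species and 2 links.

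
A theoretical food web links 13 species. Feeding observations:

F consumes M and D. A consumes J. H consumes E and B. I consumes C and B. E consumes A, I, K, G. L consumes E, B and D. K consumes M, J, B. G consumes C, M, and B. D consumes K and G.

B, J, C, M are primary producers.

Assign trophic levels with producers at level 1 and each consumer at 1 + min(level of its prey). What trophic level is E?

Trophic level 3

J is a producer → level 1.
A eats J → level 2.
E eats A → level 3.
No prey of E is below level 2, so 3 is the minimum.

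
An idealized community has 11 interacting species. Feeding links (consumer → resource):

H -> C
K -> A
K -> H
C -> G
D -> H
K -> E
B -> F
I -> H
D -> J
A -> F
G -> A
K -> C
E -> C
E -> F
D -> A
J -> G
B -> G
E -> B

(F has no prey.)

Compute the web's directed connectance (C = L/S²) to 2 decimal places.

The web has S = 11 species and L = 18 feeding links.
C = L / S² = 18 / 121 = 0.1488 ≈ 0.15.

C = 0.15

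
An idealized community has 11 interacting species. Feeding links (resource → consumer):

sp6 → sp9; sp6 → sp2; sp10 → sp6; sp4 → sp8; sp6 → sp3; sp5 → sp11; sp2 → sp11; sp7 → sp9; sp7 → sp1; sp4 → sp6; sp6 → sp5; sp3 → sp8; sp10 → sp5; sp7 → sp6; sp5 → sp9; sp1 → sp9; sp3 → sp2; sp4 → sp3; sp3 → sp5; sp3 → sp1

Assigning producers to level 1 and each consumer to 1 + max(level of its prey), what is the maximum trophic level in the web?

Producers (level 1): sp7, sp10, sp4.
sp7 → sp6 → sp3 → sp1 → sp9 gives sp9 level 5.
No species has a prey at level 5, so no species reaches level 6.

5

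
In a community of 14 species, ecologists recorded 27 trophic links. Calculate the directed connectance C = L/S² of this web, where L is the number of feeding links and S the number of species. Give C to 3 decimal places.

The web has S = 14 species and L = 27 feeding links.
C = L / S² = 27 / 196 = 0.1378 ≈ 0.138.

C = 0.138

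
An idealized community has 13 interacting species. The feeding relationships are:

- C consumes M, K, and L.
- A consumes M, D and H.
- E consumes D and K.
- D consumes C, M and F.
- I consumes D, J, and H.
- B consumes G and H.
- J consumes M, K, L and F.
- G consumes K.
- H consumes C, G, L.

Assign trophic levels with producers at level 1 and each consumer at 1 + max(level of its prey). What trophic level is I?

L is a producer → level 1.
C eats L (level 1); other prey at levels: M 1, K 1 → level 2.
D eats C (level 2); other prey at levels: M 1, F 1 → level 3.
I eats D (level 3); other prey at levels: J 2, H 3 → level 4.

Trophic level 4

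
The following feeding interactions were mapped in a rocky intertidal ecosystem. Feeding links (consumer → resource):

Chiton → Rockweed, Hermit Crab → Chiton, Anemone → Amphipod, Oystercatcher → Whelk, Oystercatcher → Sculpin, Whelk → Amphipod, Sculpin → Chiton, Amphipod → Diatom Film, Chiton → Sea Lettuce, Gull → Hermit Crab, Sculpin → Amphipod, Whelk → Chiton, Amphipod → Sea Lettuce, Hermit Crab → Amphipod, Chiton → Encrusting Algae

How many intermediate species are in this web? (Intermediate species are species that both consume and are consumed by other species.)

Intermediate species (has both prey and predators): Amphipod, Chiton, Sculpin, Whelk, Hermit Crab.
Count: 5.

5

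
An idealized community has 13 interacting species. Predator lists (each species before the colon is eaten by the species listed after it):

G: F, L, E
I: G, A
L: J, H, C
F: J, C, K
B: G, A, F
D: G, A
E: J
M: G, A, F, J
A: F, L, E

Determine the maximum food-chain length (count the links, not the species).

One longest chain: D → G → E → J.
It has 4 species and 3 links.

3 links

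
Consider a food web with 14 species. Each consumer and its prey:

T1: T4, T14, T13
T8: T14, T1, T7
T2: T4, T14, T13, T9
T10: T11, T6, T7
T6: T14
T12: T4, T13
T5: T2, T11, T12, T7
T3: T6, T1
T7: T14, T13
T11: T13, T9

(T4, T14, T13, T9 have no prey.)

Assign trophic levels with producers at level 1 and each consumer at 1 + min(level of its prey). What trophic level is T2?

Trophic level 2

T4 is a producer → level 1.
T2 eats T4 → level 2.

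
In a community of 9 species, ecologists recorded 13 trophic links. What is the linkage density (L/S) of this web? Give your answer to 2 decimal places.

There are L = 13 links among S = 9 species.
L/S = 13/9 = 1.4444 ≈ 1.44.

L/S = 1.44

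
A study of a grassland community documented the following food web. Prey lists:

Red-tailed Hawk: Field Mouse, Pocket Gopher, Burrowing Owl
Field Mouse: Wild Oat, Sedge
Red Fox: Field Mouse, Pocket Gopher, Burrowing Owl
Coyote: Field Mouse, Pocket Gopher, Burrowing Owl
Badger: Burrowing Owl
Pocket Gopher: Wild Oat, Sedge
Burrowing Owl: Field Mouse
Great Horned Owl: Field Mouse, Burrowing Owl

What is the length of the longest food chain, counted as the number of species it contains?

One longest chain: Wild Oat → Field Mouse → Burrowing Owl → Coyote.
It has 4 species and 3 links.

4 species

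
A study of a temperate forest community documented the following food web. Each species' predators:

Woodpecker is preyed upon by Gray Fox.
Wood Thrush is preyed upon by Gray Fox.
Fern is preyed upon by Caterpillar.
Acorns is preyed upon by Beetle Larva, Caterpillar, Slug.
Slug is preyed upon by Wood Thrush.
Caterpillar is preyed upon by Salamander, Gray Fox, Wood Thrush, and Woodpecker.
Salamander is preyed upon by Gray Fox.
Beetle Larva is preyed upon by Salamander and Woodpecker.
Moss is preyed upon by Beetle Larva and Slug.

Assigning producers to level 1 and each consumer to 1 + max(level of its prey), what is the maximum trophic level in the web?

Producers (level 1): Moss, Acorns, Fern.
Moss → Beetle Larva → Woodpecker → Gray Fox gives Gray Fox level 4.
No species has a prey at level 4, so no species reaches level 5.

4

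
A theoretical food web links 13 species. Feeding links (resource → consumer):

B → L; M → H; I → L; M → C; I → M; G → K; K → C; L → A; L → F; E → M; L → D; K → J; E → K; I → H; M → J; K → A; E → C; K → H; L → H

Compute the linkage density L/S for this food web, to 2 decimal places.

There are L = 19 links among S = 13 species.
L/S = 19/13 = 1.4615 ≈ 1.46.

L/S = 1.46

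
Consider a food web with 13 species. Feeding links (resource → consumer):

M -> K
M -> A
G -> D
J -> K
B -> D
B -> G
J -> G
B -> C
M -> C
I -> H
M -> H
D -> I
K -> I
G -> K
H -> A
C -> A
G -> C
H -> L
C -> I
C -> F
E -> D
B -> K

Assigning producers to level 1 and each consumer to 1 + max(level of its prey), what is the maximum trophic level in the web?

Producers (level 1): E, M, B, J.
B → G → C → I → H → L gives L level 6.
No species has a prey at level 6, so no species reaches level 7.

6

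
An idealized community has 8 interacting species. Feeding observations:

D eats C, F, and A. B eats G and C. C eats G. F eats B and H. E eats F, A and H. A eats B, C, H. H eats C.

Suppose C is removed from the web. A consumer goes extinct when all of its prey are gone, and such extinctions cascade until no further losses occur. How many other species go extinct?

Remove C.
Round 1: H (all prey gone) → extinct.
No further losses. Total secondary extinctions: 1.

1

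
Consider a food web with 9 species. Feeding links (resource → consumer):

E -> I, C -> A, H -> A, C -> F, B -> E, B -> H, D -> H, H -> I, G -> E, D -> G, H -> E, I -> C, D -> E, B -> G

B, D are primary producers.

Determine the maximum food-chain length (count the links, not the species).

5 links

One longest chain: B → H → E → I → C → A.
It has 6 species and 5 links.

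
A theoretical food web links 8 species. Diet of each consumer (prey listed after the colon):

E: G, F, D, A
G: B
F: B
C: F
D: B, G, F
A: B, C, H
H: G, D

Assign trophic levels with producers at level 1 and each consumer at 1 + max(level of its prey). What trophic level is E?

B is a producer → level 1.
G eats B → level 2.
D eats G (level 2); other prey at levels: B 1, F 2 → level 3.
H eats D (level 3); other prey at levels: G 2 → level 4.
A eats H (level 4); other prey at levels: B 1, C 3 → level 5.
E eats A (level 5); other prey at levels: G 2, F 2, D 3 → level 6.

Trophic level 6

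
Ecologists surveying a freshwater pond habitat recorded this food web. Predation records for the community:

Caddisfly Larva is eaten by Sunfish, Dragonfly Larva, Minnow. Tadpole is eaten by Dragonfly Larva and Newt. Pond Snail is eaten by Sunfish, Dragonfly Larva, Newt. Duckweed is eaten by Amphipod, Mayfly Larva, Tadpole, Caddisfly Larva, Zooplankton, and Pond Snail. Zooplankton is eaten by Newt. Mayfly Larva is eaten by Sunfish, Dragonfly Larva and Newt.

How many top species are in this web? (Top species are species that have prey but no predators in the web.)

Top species (has prey, but nothing eats it): Amphipod, Dragonfly Larva, Minnow, Newt, Sunfish.
Count: 5.

5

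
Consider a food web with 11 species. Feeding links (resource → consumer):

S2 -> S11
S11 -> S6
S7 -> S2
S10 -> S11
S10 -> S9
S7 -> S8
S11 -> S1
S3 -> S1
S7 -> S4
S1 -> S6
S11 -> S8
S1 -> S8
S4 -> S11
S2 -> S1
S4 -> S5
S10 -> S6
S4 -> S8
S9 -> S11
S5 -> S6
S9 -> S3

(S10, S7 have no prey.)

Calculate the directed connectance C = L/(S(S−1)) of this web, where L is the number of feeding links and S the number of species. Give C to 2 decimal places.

The web has S = 11 species and L = 20 feeding links.
C = L / (S(S−1)) = 20 / 110 = 0.1818 ≈ 0.18.

C = 0.18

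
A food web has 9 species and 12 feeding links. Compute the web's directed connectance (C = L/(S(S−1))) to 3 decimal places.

The web has S = 9 species and L = 12 feeding links.
C = L / (S(S−1)) = 12 / 72 = 0.1667 ≈ 0.167.

C = 0.167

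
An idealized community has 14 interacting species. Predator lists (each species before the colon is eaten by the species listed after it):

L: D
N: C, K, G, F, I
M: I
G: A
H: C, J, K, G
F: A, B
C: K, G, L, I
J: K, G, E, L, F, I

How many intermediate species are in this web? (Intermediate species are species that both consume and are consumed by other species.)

Intermediate species (has both prey and predators): C, J, G, L, F.
Count: 5.

5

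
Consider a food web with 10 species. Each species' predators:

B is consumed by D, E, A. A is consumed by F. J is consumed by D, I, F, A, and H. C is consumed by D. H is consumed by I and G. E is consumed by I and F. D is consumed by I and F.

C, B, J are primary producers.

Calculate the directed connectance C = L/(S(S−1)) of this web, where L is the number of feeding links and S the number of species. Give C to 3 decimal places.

The web has S = 10 species and L = 16 feeding links.
C = L / (S(S−1)) = 16 / 90 = 0.1778 ≈ 0.178.

C = 0.178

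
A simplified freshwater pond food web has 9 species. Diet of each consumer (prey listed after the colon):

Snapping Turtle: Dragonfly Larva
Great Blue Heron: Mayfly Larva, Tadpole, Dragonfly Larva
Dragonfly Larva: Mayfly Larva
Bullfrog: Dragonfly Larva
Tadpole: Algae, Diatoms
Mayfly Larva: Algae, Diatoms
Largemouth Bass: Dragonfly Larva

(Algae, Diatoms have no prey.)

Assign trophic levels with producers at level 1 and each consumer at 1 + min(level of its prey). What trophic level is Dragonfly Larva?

Trophic level 3

Algae is a producer → level 1.
Mayfly Larva eats Algae → level 2.
Dragonfly Larva eats Mayfly Larva → level 3.
No prey of Dragonfly Larva is below level 2, so 3 is the minimum.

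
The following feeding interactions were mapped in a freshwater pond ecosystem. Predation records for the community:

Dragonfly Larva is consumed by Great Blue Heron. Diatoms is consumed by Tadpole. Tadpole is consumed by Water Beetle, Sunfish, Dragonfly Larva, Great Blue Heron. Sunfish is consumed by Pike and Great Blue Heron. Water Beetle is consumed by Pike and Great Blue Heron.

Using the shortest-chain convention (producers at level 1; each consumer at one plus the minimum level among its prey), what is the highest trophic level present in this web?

Producers (level 1): Diatoms.
Following each consumer down to its lowest-level prey: Diatoms → Tadpole → Sunfish → Pike (levels 1 through 4).
All prey of Pike (Sunfish 3, Water Beetle 3) are at level 3 or above, so Pike is at level 1 + 3 = 4.
Every consumer has at least one prey at level 3 or below, so none exceeds level 4.

4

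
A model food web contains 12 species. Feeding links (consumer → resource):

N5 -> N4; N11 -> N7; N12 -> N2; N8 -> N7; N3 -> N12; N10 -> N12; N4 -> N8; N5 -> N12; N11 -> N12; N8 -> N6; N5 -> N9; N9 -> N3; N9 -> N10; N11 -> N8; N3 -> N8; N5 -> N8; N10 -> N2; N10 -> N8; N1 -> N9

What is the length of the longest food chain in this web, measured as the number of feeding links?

4 links

One longest chain: N2 → N12 → N10 → N9 → N5.
It has 5 species and 4 links.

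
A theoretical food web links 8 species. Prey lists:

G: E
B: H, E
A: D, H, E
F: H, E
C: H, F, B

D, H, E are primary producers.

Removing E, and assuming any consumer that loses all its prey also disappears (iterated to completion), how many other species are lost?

Remove E.
Round 1: G (all prey gone) → extinct.
No further losses. Total secondary extinctions: 1.

1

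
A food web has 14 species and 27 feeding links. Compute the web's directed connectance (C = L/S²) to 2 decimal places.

C = 0.14

The web has S = 14 species and L = 27 feeding links.
C = L / S² = 27 / 196 = 0.1378 ≈ 0.14.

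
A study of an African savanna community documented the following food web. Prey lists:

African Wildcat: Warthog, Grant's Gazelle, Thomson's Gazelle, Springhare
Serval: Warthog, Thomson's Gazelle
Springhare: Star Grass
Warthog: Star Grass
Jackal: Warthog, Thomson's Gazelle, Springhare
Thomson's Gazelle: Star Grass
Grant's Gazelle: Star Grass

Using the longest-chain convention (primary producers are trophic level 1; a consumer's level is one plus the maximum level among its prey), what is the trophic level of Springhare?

Star Grass is a producer → level 1.
Springhare eats Star Grass → level 2.

Trophic level 2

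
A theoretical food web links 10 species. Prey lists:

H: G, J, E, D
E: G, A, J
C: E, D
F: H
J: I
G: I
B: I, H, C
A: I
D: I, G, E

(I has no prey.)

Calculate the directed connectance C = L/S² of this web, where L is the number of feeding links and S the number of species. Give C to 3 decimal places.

C = 0.190

The web has S = 10 species and L = 19 feeding links.
C = L / S² = 19 / 100 = 0.1900 ≈ 0.190.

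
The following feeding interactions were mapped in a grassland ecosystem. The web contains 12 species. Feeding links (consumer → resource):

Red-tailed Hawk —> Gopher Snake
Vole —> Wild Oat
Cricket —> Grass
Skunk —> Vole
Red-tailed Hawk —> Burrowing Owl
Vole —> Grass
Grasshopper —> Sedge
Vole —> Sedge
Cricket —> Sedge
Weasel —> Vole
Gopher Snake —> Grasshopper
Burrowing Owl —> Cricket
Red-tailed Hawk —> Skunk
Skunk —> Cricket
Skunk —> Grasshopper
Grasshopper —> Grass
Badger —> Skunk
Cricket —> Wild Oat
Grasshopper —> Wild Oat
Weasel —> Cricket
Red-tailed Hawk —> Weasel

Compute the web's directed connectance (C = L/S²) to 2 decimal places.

The web has S = 12 species and L = 21 feeding links.
C = L / S² = 21 / 144 = 0.1458 ≈ 0.15.

C = 0.15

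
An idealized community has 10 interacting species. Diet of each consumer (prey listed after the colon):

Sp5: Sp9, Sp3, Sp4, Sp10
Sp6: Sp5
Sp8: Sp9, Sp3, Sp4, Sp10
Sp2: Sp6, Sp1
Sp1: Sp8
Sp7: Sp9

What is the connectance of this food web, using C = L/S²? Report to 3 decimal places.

The web has S = 10 species and L = 13 feeding links.
C = L / S² = 13 / 100 = 0.1300 ≈ 0.130.

C = 0.130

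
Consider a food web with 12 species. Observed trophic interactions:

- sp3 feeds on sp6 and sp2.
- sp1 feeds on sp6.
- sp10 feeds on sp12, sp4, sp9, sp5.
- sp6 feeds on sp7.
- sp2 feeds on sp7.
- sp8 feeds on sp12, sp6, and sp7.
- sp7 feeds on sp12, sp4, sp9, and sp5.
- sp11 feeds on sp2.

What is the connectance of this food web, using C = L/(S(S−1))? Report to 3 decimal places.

C = 0.129

The web has S = 12 species and L = 17 feeding links.
C = L / (S(S−1)) = 17 / 132 = 0.1288 ≈ 0.129.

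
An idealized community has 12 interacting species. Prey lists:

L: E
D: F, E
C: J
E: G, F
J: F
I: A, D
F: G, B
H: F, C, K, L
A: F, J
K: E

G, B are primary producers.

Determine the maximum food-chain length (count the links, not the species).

4 links

One longest chain: G → F → E → L → H.
It has 5 species and 4 links.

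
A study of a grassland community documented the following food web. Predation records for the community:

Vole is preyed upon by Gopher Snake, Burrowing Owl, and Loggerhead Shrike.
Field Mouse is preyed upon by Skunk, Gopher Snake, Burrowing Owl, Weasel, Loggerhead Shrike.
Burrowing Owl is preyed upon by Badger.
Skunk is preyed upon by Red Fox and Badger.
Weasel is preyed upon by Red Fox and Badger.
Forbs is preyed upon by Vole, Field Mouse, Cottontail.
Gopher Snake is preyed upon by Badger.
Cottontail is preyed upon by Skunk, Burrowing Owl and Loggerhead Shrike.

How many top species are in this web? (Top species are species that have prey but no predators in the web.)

Top species (has prey, but nothing eats it): Loggerhead Shrike, Red Fox, Badger.
Count: 3.

3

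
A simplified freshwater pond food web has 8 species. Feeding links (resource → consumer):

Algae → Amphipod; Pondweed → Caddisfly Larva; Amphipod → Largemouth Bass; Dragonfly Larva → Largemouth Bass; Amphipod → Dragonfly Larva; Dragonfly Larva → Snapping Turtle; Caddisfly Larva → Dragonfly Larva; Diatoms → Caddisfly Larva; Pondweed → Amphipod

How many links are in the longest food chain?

3 links

One longest chain: Pondweed → Amphipod → Dragonfly Larva → Largemouth Bass.
It has 4 species and 3 links.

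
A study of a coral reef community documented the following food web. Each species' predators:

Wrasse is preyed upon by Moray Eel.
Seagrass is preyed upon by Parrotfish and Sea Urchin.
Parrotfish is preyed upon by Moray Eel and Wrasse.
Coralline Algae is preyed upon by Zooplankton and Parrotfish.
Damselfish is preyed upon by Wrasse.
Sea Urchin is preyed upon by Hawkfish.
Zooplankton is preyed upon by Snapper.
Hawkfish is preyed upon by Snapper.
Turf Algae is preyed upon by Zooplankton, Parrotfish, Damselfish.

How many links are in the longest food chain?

One longest chain: Turf Algae → Parrotfish → Wrasse → Moray Eel.
It has 4 species and 3 links.

3 links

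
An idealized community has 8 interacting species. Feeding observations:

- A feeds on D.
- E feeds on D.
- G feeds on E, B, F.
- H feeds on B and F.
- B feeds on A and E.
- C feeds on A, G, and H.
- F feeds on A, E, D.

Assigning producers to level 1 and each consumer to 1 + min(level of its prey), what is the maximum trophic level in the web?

3

Producers (level 1): D.
Following each consumer down to its lowest-level prey: D → A → C (levels 1 through 3).
All prey of C (A 2, G 3, H 3) are at level 2 or above, so C is at level 1 + 2 = 3.
Every consumer has at least one prey at level 2 or below, so none exceeds level 3.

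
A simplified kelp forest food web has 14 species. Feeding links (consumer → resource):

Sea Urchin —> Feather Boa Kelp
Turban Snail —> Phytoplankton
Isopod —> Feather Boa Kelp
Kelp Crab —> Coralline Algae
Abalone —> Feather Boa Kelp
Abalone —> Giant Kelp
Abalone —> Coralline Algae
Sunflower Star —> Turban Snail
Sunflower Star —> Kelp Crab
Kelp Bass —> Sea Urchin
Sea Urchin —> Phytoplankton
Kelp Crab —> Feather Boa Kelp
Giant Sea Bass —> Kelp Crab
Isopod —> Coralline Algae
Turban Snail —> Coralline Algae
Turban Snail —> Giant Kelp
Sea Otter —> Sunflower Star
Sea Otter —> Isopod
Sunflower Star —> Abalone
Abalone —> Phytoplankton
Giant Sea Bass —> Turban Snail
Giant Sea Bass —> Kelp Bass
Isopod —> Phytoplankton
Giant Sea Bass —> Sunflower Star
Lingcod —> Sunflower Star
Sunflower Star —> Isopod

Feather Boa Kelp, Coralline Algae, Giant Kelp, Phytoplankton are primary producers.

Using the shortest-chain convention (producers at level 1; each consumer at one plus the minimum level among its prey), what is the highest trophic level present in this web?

Producers (level 1): Feather Boa Kelp, Coralline Algae, Giant Kelp, Phytoplankton.
Following each consumer down to its lowest-level prey: Feather Boa Kelp → Kelp Crab → Sunflower Star → Lingcod (levels 1 through 4).
All prey of Lingcod (Sunflower Star 3) are at level 3 or above, so Lingcod is at level 1 + 3 = 4.
Every consumer has at least one prey at level 3 or below, so none exceeds level 4.

4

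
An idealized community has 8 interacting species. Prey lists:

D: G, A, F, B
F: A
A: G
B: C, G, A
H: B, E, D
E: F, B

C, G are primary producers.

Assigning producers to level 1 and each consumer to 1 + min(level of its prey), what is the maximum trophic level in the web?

3

Producers (level 1): C, G.
Following each consumer down to its lowest-level prey: C → B → H (levels 1 through 3).
All prey of H (B 2, D 2, E 3) are at level 2 or above, so H is at level 1 + 2 = 3.
Every consumer has at least one prey at level 2 or below, so none exceeds level 3.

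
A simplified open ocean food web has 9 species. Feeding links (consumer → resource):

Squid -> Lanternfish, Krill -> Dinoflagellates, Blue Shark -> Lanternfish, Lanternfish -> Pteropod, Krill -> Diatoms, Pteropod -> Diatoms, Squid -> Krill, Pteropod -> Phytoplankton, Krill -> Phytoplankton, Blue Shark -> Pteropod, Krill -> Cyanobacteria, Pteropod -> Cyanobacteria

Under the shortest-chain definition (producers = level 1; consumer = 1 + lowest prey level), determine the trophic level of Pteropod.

Diatoms is a producer → level 1.
Pteropod eats Diatoms → level 2.

Trophic level 2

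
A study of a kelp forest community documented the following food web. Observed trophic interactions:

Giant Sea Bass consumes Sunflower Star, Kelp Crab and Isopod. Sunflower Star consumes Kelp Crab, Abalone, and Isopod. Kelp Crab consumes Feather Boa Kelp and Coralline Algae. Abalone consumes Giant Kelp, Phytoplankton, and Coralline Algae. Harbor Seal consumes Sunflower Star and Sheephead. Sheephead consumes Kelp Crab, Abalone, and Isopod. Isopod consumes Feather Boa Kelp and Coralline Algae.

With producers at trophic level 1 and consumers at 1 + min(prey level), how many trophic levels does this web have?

4

Producers (level 1): Coralline Algae, Phytoplankton, Giant Kelp, Feather Boa Kelp.
Following each consumer down to its lowest-level prey: Coralline Algae → Kelp Crab → Sunflower Star → Harbor Seal (levels 1 through 4).
All prey of Harbor Seal (Sunflower Star 3, Sheephead 3) are at level 3 or above, so Harbor Seal is at level 1 + 3 = 4.
Every consumer has at least one prey at level 3 or below, so none exceeds level 4.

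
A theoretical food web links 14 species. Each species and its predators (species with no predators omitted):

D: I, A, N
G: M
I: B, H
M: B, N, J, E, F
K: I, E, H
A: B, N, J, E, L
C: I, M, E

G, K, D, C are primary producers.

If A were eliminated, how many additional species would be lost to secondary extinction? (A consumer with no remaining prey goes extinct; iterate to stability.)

Remove A.
Round 1: L (all prey gone) → extinct.
No further losses. Total secondary extinctions: 1.

1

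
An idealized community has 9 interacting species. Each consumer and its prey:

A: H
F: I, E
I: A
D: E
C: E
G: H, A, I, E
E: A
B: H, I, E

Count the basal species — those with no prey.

Basal species (no prey listed): H.
Count: 1.

1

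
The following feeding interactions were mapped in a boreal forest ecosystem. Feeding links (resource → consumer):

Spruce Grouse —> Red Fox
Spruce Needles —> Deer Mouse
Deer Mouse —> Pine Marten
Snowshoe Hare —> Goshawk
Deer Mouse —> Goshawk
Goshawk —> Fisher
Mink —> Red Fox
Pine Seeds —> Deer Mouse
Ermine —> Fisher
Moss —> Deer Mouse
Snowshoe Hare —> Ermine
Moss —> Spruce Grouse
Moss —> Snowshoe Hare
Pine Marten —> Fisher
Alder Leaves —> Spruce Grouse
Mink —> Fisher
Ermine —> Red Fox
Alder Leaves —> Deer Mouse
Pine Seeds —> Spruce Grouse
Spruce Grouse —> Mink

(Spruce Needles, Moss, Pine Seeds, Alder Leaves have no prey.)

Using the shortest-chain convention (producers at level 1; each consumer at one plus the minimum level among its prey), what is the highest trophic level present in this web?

4

Producers (level 1): Spruce Needles, Moss, Pine Seeds, Alder Leaves.
Following each consumer down to its lowest-level prey: Spruce Needles → Deer Mouse → Pine Marten → Fisher (levels 1 through 4).
All prey of Fisher (Pine Marten 3, Ermine 3, Mink 3, Goshawk 3) are at level 3 or above, so Fisher is at level 1 + 3 = 4.
Every consumer has at least one prey at level 3 or below, so none exceeds level 4.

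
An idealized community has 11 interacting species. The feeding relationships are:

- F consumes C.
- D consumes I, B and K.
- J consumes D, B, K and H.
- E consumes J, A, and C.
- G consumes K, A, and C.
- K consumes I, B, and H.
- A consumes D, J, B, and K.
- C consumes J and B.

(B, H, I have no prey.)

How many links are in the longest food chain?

5 links

One longest chain: B → K → D → J → A → G.
It has 6 species and 5 links.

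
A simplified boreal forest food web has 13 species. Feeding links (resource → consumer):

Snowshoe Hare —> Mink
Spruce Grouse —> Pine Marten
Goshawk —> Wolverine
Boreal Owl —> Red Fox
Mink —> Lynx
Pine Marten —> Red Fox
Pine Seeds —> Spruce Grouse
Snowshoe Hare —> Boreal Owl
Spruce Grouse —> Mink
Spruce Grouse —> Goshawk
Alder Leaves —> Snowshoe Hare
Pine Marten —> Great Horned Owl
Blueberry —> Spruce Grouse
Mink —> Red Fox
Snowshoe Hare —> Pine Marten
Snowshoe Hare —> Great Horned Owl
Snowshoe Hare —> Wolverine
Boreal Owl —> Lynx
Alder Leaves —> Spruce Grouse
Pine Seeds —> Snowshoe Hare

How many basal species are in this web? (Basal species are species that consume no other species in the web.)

Basal species (no prey listed): Alder Leaves, Blueberry, Pine Seeds.
Count: 3.

3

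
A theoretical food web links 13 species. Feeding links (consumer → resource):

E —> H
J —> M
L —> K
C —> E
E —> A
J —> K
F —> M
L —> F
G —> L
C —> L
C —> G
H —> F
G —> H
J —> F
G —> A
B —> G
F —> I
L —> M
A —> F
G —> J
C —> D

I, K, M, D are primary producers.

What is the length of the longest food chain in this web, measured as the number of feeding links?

One longest chain: I → F → L → G → B.
It has 5 species and 4 links.

4 links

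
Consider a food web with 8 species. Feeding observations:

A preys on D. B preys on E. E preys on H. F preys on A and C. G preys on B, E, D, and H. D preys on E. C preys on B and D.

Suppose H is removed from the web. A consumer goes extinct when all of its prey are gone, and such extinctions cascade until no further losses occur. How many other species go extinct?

Remove H.
Round 1: E (all prey gone) → extinct.
Round 2: B (all prey gone), D (all prey gone) → extinct.
Round 3: C (all prey gone), A (all prey gone), G (all prey gone) → extinct.
Round 4: F (all prey gone) → extinct.
No further losses. Total secondary extinctions: 7.

7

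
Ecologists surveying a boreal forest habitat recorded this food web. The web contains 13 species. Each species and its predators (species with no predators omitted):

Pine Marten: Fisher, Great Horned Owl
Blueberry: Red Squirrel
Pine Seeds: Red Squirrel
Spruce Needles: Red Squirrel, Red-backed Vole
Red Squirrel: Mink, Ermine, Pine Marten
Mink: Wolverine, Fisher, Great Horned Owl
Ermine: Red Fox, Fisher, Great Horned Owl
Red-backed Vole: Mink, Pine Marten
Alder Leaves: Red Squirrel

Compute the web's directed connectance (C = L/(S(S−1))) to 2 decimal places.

C = 0.12

The web has S = 13 species and L = 18 feeding links.
C = L / (S(S−1)) = 18 / 156 = 0.1154 ≈ 0.12.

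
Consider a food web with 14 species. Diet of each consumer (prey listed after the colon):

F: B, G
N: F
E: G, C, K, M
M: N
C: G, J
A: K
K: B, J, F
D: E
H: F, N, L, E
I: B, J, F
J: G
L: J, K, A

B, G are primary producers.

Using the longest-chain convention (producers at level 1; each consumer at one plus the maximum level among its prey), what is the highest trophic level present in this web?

Producers (level 1): B, G.
B → F → N → M → E → D gives D level 6.
No species has a prey at level 6, so no species reaches level 7.

6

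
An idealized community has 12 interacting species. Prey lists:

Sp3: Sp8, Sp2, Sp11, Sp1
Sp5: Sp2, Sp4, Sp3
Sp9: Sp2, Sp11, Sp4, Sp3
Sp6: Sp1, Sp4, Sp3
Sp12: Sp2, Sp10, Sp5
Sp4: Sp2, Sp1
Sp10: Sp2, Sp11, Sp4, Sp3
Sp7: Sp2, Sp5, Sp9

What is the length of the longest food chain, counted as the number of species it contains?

One longest chain: Sp2 → Sp4 → Sp5 → Sp7.
It has 4 species and 3 links.

4 species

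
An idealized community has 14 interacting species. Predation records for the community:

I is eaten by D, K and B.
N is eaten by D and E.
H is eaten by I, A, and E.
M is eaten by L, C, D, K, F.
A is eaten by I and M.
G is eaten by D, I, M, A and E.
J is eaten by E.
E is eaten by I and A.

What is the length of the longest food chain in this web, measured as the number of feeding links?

4 links

One longest chain: N → E → A → M → L.
It has 5 species and 4 links.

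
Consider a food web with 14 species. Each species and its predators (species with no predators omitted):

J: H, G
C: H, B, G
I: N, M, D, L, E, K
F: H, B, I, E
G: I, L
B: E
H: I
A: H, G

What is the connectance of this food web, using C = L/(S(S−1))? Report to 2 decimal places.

The web has S = 14 species and L = 21 feeding links.
C = L / (S(S−1)) = 21 / 182 = 0.1154 ≈ 0.12.

C = 0.12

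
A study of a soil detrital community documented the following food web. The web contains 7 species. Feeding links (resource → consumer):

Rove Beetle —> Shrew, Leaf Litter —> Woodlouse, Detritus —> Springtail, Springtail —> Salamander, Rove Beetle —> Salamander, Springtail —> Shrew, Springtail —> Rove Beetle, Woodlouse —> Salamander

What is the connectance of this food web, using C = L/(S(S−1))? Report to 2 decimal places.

C = 0.19

The web has S = 7 species and L = 8 feeding links.
C = L / (S(S−1)) = 8 / 42 = 0.1905 ≈ 0.19.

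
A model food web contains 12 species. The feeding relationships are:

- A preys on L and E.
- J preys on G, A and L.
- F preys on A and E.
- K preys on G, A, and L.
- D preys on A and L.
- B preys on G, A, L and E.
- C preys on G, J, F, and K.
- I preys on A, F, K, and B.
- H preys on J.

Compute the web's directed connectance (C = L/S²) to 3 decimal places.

The web has S = 12 species and L = 25 feeding links.
C = L / S² = 25 / 144 = 0.1736 ≈ 0.174.

C = 0.174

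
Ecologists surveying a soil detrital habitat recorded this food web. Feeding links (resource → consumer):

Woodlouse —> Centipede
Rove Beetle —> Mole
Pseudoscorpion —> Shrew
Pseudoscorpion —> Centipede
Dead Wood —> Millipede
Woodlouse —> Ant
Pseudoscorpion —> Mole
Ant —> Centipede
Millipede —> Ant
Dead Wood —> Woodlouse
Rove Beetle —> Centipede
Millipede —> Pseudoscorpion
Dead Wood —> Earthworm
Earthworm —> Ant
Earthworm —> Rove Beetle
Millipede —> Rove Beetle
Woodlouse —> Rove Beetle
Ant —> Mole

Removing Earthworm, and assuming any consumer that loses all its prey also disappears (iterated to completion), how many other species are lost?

Remove Earthworm.
Every predator of it retains at least one other prey: Ant still has Millipede, Woodlouse; Rove Beetle still has Millipede, Woodlouse.
No consumer loses all prey, so no secondary extinctions occur.

0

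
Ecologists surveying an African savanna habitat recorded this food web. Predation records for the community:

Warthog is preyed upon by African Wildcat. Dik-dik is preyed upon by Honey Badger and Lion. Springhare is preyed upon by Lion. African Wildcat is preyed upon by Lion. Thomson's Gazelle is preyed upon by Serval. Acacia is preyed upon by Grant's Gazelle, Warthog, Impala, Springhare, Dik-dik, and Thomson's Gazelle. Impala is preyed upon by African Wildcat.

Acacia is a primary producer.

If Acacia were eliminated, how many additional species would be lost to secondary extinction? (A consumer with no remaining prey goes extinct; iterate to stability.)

Remove Acacia.
Round 1: Springhare (all prey gone), Impala (all prey gone), Thomson's Gazelle (all prey gone), Dik-dik (all prey gone), Warthog (all prey gone), Grant's Gazelle (all prey gone) → extinct.
Round 2: Honey Badger (all prey gone), Serval (all prey gone), African Wildcat (all prey gone) → extinct.
Round 3: Lion (all prey gone) → extinct.
No further losses. Total secondary extinctions: 10.

10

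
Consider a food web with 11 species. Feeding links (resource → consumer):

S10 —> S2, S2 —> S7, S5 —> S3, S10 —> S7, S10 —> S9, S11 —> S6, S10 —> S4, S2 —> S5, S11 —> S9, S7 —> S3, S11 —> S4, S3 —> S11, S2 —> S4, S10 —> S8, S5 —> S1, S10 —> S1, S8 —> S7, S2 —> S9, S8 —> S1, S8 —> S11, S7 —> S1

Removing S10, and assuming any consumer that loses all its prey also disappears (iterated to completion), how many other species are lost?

Remove S10.
Round 1: S2 (all prey gone), S8 (all prey gone) → extinct.
Round 2: S7 (all prey gone), S5 (all prey gone) → extinct.
Round 3: S1 (all prey gone), S3 (all prey gone) → extinct.
Round 4: S11 (all prey gone) → extinct.
Round 5: S6 (all prey gone), S9 (all prey gone), S4 (all prey gone) → extinct.
No further losses. Total secondary extinctions: 10.

10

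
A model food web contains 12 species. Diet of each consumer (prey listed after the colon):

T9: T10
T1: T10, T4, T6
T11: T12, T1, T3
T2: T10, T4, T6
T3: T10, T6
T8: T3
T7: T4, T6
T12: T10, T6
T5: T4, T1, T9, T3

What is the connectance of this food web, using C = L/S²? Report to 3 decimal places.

C = 0.146

The web has S = 12 species and L = 21 feeding links.
C = L / S² = 21 / 144 = 0.1458 ≈ 0.146.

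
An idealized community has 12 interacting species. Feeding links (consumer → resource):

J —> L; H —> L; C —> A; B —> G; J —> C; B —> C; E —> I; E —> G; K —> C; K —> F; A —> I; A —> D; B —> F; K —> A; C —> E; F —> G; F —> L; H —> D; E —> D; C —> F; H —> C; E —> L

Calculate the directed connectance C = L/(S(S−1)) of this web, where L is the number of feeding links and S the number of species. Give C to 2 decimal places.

The web has S = 12 species and L = 22 feeding links.
C = L / (S(S−1)) = 22 / 132 = 0.1667 ≈ 0.17.

C = 0.17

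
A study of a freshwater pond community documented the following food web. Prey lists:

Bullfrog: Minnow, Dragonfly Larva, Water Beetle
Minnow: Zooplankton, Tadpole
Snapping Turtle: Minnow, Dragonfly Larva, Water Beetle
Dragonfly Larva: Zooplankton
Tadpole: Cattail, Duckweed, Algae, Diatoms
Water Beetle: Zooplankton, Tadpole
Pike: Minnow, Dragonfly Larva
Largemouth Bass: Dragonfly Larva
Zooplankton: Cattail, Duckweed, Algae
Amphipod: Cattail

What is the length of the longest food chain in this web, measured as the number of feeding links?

3 links

One longest chain: Cattail → Zooplankton → Dragonfly Larva → Pike.
It has 4 species and 3 links.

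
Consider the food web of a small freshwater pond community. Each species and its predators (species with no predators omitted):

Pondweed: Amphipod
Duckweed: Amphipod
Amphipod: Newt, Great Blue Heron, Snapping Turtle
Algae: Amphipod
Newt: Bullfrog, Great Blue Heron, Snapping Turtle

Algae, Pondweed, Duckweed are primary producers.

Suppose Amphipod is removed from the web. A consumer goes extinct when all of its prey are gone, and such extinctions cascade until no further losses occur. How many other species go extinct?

4

Remove Amphipod.
Round 1: Newt (all prey gone) → extinct.
Round 2: Bullfrog (all prey gone), Great Blue Heron (all prey gone), Snapping Turtle (all prey gone) → extinct.
No further losses. Total secondary extinctions: 4.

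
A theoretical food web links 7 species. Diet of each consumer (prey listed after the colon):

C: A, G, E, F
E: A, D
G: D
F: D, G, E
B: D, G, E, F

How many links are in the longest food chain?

One longest chain: D → G → F → C.
It has 4 species and 3 links.

3 links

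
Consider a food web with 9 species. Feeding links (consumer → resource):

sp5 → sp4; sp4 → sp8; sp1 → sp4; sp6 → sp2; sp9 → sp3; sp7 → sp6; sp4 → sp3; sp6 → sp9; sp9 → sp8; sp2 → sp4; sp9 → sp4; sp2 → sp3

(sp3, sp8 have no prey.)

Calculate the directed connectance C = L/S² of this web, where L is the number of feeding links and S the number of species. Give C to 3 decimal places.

C = 0.148

The web has S = 9 species and L = 12 feeding links.
C = L / S² = 12 / 81 = 0.1481 ≈ 0.148.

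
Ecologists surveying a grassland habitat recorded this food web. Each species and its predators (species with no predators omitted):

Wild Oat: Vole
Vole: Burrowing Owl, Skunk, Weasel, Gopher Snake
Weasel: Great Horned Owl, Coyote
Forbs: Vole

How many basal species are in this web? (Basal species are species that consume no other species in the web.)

2

Basal species (no prey listed): Forbs, Wild Oat.
Count: 2.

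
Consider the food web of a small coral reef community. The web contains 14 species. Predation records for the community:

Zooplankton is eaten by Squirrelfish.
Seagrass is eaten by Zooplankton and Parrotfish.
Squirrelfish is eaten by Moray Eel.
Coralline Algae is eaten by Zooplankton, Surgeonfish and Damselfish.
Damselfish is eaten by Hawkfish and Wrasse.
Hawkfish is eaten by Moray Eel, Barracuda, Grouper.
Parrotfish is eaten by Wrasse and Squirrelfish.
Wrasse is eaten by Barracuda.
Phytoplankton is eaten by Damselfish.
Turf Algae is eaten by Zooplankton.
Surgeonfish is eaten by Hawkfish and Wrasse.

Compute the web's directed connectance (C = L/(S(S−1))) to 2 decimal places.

The web has S = 14 species and L = 19 feeding links.
C = L / (S(S−1)) = 19 / 182 = 0.1044 ≈ 0.10.

C = 0.10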